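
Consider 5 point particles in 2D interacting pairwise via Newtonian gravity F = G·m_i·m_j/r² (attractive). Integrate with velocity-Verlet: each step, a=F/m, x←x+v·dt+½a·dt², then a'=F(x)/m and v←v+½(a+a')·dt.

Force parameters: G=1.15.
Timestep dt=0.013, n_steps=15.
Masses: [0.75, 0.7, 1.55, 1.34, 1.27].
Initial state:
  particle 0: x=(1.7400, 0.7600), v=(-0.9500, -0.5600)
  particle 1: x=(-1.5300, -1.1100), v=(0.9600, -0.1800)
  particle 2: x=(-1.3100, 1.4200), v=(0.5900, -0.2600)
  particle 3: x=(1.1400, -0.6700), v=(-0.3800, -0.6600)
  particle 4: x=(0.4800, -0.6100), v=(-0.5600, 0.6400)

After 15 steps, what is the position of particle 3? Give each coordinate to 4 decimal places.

step 0: x0=(1.7400, 0.7600) x1=(-1.5300, -1.1100) x2=(-1.3100, 1.4200) x3=(1.1400, -0.6700) x4=(0.4800, -0.6100)
step 1: x0=(1.7276, 0.7526) x1=(-1.5175, -1.1123) x2=(-1.3023, 1.4166) x3=(1.1348, -0.6785) x4=(0.4730, -0.6017)
step 2: x0=(1.7150, 0.7451) x1=(-1.5048, -1.1145) x2=(-1.2946, 1.4131) x3=(1.1290, -0.6869) x4=(0.4666, -0.5934)
step 3: x0=(1.7024, 0.7375) x1=(-1.4921, -1.1167) x2=(-1.2867, 1.4096) x3=(1.1226, -0.6951) x4=(0.4607, -0.5851)
step 4: x0=(1.6896, 0.7297) x1=(-1.4792, -1.1188) x2=(-1.2789, 1.4059) x3=(1.1157, -0.7032) x4=(0.4553, -0.5768)
step 5: x0=(1.6766, 0.7217) x1=(-1.4663, -1.1208) x2=(-1.2710, 1.4023) x3=(1.1082, -0.7111) x4=(0.4505, -0.5687)
step 6: x0=(1.6635, 0.7136) x1=(-1.4532, -1.1227) x2=(-1.2630, 1.3985) x3=(1.1002, -0.7188) x4=(0.4462, -0.5605)
step 7: x0=(1.6503, 0.7053) x1=(-1.4400, -1.1246) x2=(-1.2550, 1.3947) x3=(1.0916, -0.7263) x4=(0.4424, -0.5525)
step 8: x0=(1.6370, 0.6969) x1=(-1.4267, -1.1264) x2=(-1.2469, 1.3908) x3=(1.0825, -0.7336) x4=(0.4392, -0.5445)
step 9: x0=(1.6235, 0.6883) x1=(-1.4133, -1.1281) x2=(-1.2387, 1.3868) x3=(1.0728, -0.7407) x4=(0.4365, -0.5367)
step 10: x0=(1.6099, 0.6795) x1=(-1.3998, -1.1297) x2=(-1.2305, 1.3828) x3=(1.0626, -0.7475) x4=(0.4343, -0.5289)
step 11: x0=(1.5961, 0.6706) x1=(-1.3861, -1.1312) x2=(-1.2222, 1.3787) x3=(1.0518, -0.7540) x4=(0.4326, -0.5213)
step 12: x0=(1.5822, 0.6615) x1=(-1.3724, -1.1327) x2=(-1.2139, 1.3745) x3=(1.0405, -0.7603) x4=(0.4315, -0.5139)
step 13: x0=(1.5681, 0.6522) x1=(-1.3585, -1.1341) x2=(-1.2055, 1.3703) x3=(1.0286, -0.7663) x4=(0.4309, -0.5066)
step 14: x0=(1.5539, 0.6428) x1=(-1.3445, -1.1354) x2=(-1.1971, 1.3659) x3=(1.0162, -0.7720) x4=(0.4308, -0.4995)
step 15: x0=(1.5395, 0.6332) x1=(-1.3304, -1.1366) x2=(-1.1885, 1.3615) x3=(1.0032, -0.7773) x4=(0.4313, -0.4926)

(1.0032, -0.7773)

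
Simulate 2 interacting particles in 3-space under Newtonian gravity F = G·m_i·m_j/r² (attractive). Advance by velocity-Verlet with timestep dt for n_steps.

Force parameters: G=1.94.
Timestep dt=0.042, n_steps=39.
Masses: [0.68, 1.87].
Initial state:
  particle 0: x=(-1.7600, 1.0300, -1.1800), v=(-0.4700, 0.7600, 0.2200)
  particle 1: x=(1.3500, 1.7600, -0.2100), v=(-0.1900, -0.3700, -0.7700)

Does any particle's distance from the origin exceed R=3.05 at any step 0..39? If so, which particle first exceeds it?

step 0: x0=(-1.7600, 1.0300, -1.1800) x1=(1.3500, 1.7600, -0.2100)
step 1: x0=(-1.7795, 1.0620, -1.1707) x1=(1.3419, 1.7444, -0.2424)
step 2: x0=(-1.7984, 1.0941, -1.1612) x1=(1.3336, 1.7288, -0.2748)
step 3: x0=(-1.8168, 1.1263, -1.1516) x1=(1.3252, 1.7132, -0.3073)
step 4: x0=(-1.8346, 1.1586, -1.1418) x1=(1.3165, 1.6975, -0.3398)
step 5: x0=(-1.8519, 1.1910, -1.1318) x1=(1.3076, 1.6818, -0.3724)
step 6: x0=(-1.8686, 1.2235, -1.1218) x1=(1.2985, 1.6660, -0.4051)
step 7: x0=(-1.8847, 1.2561, -1.1116) x1=(1.2892, 1.6502, -0.4377)
step 8: x0=(-1.9002, 1.2888, -1.1012) x1=(1.2797, 1.6344, -0.4705)
step 9: x0=(-1.9152, 1.3215, -1.0908) x1=(1.2700, 1.6186, -0.5033)
step 10: x0=(-1.9295, 1.3543, -1.0802) x1=(1.2601, 1.6028, -0.5361)
step 11: x0=(-1.9433, 1.3871, -1.0696) x1=(1.2499, 1.5869, -0.5689)
step 12: x0=(-1.9564, 1.4199, -1.0588) x1=(1.2395, 1.5710, -0.6018)
step 13: x0=(-1.9690, 1.4528, -1.0480) x1=(1.2289, 1.5551, -0.6347)
step 14: x0=(-1.9809, 1.4857, -1.0371) x1=(1.2181, 1.5392, -0.6677)
step 15: x0=(-1.9922, 1.5186, -1.0261) x1=(1.2071, 1.5233, -0.7007)
step 16: x0=(-2.0030, 1.5516, -1.0151) x1=(1.1958, 1.5074, -0.7337)
step 17: x0=(-2.0130, 1.5845, -1.0040) x1=(1.1843, 1.4915, -0.7667)
step 18: x0=(-2.0225, 1.6174, -0.9928) x1=(1.1726, 1.4756, -0.7997)
step 19: x0=(-2.0314, 1.6502, -0.9817) x1=(1.1607, 1.4597, -0.8327)
step 20: x0=(-2.0396, 1.6830, -0.9704) x1=(1.1485, 1.4439, -0.8658)
step 21: x0=(-2.0472, 1.7158, -0.9592) x1=(1.1361, 1.4280, -0.8989)
step 22: x0=(-2.0542, 1.7485, -0.9480) x1=(1.1235, 1.4122, -0.9319)
step 23: x0=(-2.0605, 1.7812, -0.9367) x1=(1.1107, 1.3964, -0.9650)
step 24: x0=(-2.0663, 1.8138, -0.9255) x1=(1.0976, 1.3806, -0.9981)
step 25: x0=(-2.0714, 1.8463, -0.9142) x1=(1.0843, 1.3649, -1.0311)
step 26: x0=(-2.0759, 1.8787, -0.9030) x1=(1.0708, 1.3491, -1.0642)
step 27: x0=(-2.0798, 1.9110, -0.8919) x1=(1.0570, 1.3335, -1.0972)
step 28: x0=(-2.0830, 1.9432, -0.8807) x1=(1.0430, 1.3178, -1.1303)
step 29: x0=(-2.0857, 1.9752, -0.8697) x1=(1.0288, 1.3022, -1.1633)
step 30: x0=(-2.0877, 2.0072, -0.8586) x1=(1.0144, 1.2867, -1.1963)
step 31: x0=(-2.0892, 2.0389, -0.8477) x1=(0.9998, 1.2712, -1.2292)
step 32: x0=(-2.0900, 2.0706, -0.8368) x1=(0.9849, 1.2558, -1.2622)
step 33: x0=(-2.0903, 2.1021, -0.8260) x1=(0.9699, 1.2404, -1.2951)
step 34: x0=(-2.0899, 2.1334, -0.8153) x1=(0.9546, 1.2251, -1.3280)
step 35: x0=(-2.0890, 2.1645, -0.8046) x1=(0.9391, 1.2098, -1.3608)
step 36: x0=(-2.0875, 2.1955, -0.7941) x1=(0.9234, 1.1946, -1.3936)
step 37: x0=(-2.0854, 2.2263, -0.7837) x1=(0.9075, 1.1795, -1.4264)
step 38: x0=(-2.0827, 2.2568, -0.7735) x1=(0.8913, 1.1644, -1.4591)
step 39: x0=(-2.0795, 2.2872, -0.7633) x1=(0.8750, 1.1495, -1.4917)

yes, particle 0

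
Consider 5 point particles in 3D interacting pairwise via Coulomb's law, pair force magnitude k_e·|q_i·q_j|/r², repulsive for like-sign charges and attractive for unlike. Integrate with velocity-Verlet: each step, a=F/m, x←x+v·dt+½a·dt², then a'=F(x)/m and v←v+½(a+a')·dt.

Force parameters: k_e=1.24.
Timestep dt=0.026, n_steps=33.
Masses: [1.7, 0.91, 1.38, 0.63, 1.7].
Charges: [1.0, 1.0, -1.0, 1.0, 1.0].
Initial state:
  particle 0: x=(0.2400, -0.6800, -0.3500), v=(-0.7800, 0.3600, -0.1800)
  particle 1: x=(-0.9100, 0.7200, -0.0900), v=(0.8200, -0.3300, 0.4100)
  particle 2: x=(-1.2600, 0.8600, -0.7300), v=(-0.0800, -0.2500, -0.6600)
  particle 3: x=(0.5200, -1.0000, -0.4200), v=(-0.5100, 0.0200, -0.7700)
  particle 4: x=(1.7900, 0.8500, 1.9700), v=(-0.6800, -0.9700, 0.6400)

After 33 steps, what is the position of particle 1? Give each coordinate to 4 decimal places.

step 0: x0=(0.2400, -0.6800, -0.3500) x1=(-0.9100, 0.7200, -0.0900) x2=(-1.2600, 0.8600, -0.7300) x3=(0.5200, -1.0000, -0.4200) x4=(1.7900, 0.8500, 1.9700)
step 1: x0=(0.2189, -0.6697, -0.3545) x1=(-0.8892, 0.7117, -0.0801) x2=(-1.2617, 0.8533, -0.7467) x3=(0.5091, -1.0022, -0.4407) x4=(1.7723, 0.8248, 1.9867)
step 2: x0=(0.1961, -0.6576, -0.3586) x1=(-0.8696, 0.7041, -0.0714) x2=(-1.2628, 0.8463, -0.7624) x3=(0.5023, -1.0094, -0.4628) x4=(1.7547, 0.7997, 2.0034)
step 3: x0=(0.1720, -0.6441, -0.3623) x1=(-0.8510, 0.6971, -0.0639) x2=(-1.2632, 0.8390, -0.7773) x3=(0.4993, -1.0210, -0.4863) x4=(1.7372, 0.7746, 2.0203)
step 4: x0=(0.1467, -0.6292, -0.3657) x1=(-0.8334, 0.6908, -0.0575) x2=(-1.2631, 0.8313, -0.7913) x3=(0.4995, -1.0364, -0.5112) x4=(1.7197, 0.7495, 2.0372)
step 5: x0=(0.1205, -0.6133, -0.3687) x1=(-0.8168, 0.6850, -0.0521) x2=(-1.2623, 0.8233, -0.8047) x3=(0.5024, -1.0551, -0.5374) x4=(1.7023, 0.7245, 2.0542)
step 6: x0=(0.0933, -0.5964, -0.3715) x1=(-0.8011, 0.6798, -0.0477) x2=(-1.2610, 0.8151, -0.8172) x3=(0.5075, -1.0765, -0.5647) x4=(1.6849, 0.6996, 2.0712)
step 7: x0=(0.0655, -0.5789, -0.3741) x1=(-0.7864, 0.6752, -0.0441) x2=(-1.2591, 0.8066, -0.8291) x3=(0.5145, -1.1003, -0.5931) x4=(1.6676, 0.6746, 2.0884)
step 8: x0=(0.0371, -0.5608, -0.3764) x1=(-0.7726, 0.6713, -0.0414) x2=(-1.2566, 0.7978, -0.8404) x3=(0.5230, -1.1259, -0.6225) x4=(1.6503, 0.6498, 2.1056)
step 9: x0=(0.0082, -0.5422, -0.3787) x1=(-0.7598, 0.6679, -0.0395) x2=(-1.2536, 0.7887, -0.8509) x3=(0.5329, -1.1533, -0.6527) x4=(1.6331, 0.6249, 2.1229)
step 10: x0=(-0.0211, -0.5232, -0.3808) x1=(-0.7478, 0.6651, -0.0384) x2=(-1.2501, 0.7793, -0.8609) x3=(0.5438, -1.1821, -0.6836) x4=(1.6159, 0.6001, 2.1403)
step 11: x0=(-0.0508, -0.5039, -0.3829) x1=(-0.7367, 0.6630, -0.0380) x2=(-1.2460, 0.7697, -0.8702) x3=(0.5557, -1.2121, -0.7153) x4=(1.5988, 0.5754, 2.1578)
step 12: x0=(-0.0808, -0.4843, -0.3850) x1=(-0.7265, 0.6615, -0.0383) x2=(-1.2414, 0.7599, -0.8789) x3=(0.5684, -1.2432, -0.7475) x4=(1.5817, 0.5507, 2.1753)
step 13: x0=(-0.1110, -0.4646, -0.3870) x1=(-0.7172, 0.6606, -0.0393) x2=(-1.2362, 0.7497, -0.8870) x3=(0.5819, -1.2753, -0.7804) x4=(1.5647, 0.5260, 2.1930)
step 14: x0=(-0.1415, -0.4448, -0.3891) x1=(-0.7088, 0.6604, -0.0410) x2=(-1.2306, 0.7393, -0.8945) x3=(0.5959, -1.3082, -0.8137) x4=(1.5477, 0.5013, 2.2107)
step 15: x0=(-0.1722, -0.4248, -0.3912) x1=(-0.7012, 0.6609, -0.0433) x2=(-1.2244, 0.7287, -0.9014) x3=(0.6104, -1.3418, -0.8475) x4=(1.5308, 0.4767, 2.2285)
step 16: x0=(-0.2031, -0.4048, -0.3934) x1=(-0.6945, 0.6620, -0.0462) x2=(-1.2177, 0.7178, -0.9076) x3=(0.6253, -1.3760, -0.8817) x4=(1.5139, 0.4521, 2.2464)
step 17: x0=(-0.2341, -0.3848, -0.3957) x1=(-0.6886, 0.6639, -0.0498) x2=(-1.2104, 0.7066, -0.9133) x3=(0.6407, -1.4109, -0.9164) x4=(1.4971, 0.4275, 2.2643)
step 18: x0=(-0.2654, -0.3648, -0.3982) x1=(-0.6835, 0.6664, -0.0539) x2=(-1.2026, 0.6952, -0.9183) x3=(0.6565, -1.4463, -0.9514) x4=(1.4803, 0.4030, 2.2824)
step 19: x0=(-0.2968, -0.3448, -0.4007) x1=(-0.6793, 0.6697, -0.0587) x2=(-1.1943, 0.6835, -0.9227) x3=(0.6725, -1.4821, -0.9868) x4=(1.4636, 0.3785, 2.3005)
step 20: x0=(-0.3283, -0.3249, -0.4035) x1=(-0.6760, 0.6738, -0.0640) x2=(-1.1854, 0.6715, -0.9265) x3=(0.6888, -1.5184, -1.0225) x4=(1.4469, 0.3540, 2.3187)
step 21: x0=(-0.3600, -0.3050, -0.4064) x1=(-0.6734, 0.6786, -0.0700) x2=(-1.1760, 0.6593, -0.9296) x3=(0.7054, -1.5551, -1.0585) x4=(1.4303, 0.3295, 2.3370)
step 22: x0=(-0.3918, -0.2852, -0.4095) x1=(-0.6717, 0.6842, -0.0765) x2=(-1.1660, 0.6467, -0.9321) x3=(0.7222, -1.5921, -1.0947) x4=(1.4137, 0.3051, 2.3553)
step 23: x0=(-0.4238, -0.2656, -0.4129) x1=(-0.6707, 0.6907, -0.0836) x2=(-1.1554, 0.6340, -0.9338) x3=(0.7392, -1.6294, -1.1313) x4=(1.3971, 0.2807, 2.3737)
step 24: x0=(-0.4560, -0.2460, -0.4165) x1=(-0.6706, 0.6979, -0.0913) x2=(-1.1442, 0.6209, -0.9348) x3=(0.7563, -1.6671, -1.1681) x4=(1.3806, 0.2563, 2.3923)
step 25: x0=(-0.4884, -0.2266, -0.4204) x1=(-0.6712, 0.7060, -0.0996) x2=(-1.1324, 0.6075, -0.9351) x3=(0.7737, -1.7050, -1.2051) x4=(1.3641, 0.2319, 2.4108)
step 26: x0=(-0.5209, -0.2073, -0.4246) x1=(-0.6725, 0.7150, -0.1085) x2=(-1.1199, 0.5938, -0.9345) x3=(0.7911, -1.7432, -1.2423) x4=(1.3477, 0.2075, 2.4295)
step 27: x0=(-0.5537, -0.1881, -0.4291) x1=(-0.6746, 0.7247, -0.1180) x2=(-1.1069, 0.5799, -0.9332) x3=(0.8088, -1.7816, -1.2798) x4=(1.3313, 0.1831, 2.4482)
step 28: x0=(-0.5867, -0.1690, -0.4340) x1=(-0.6774, 0.7353, -0.1281) x2=(-1.0931, 0.5656, -0.9309) x3=(0.8265, -1.8202, -1.3174) x4=(1.3150, 0.1588, 2.4670)
step 29: x0=(-0.6200, -0.1501, -0.4393) x1=(-0.6809, 0.7468, -0.1390) x2=(-1.0787, 0.5509, -0.9277) x3=(0.8443, -1.8591, -1.3553) x4=(1.2986, 0.1344, 2.4859)
step 30: x0=(-0.6535, -0.1312, -0.4451) x1=(-0.6850, 0.7591, -0.1505) x2=(-1.0637, 0.5359, -0.9236) x3=(0.8623, -1.8981, -1.3933) x4=(1.2823, 0.1101, 2.5048)
step 31: x0=(-0.6874, -0.1124, -0.4513) x1=(-0.6897, 0.7721, -0.1627) x2=(-1.0479, 0.5205, -0.9184) x3=(0.8803, -1.9373, -1.4314) x4=(1.2661, 0.0858, 2.5238)
step 32: x0=(-0.7216, -0.0936, -0.4581) x1=(-0.6950, 0.7859, -0.1757) x2=(-1.0314, 0.5047, -0.9120) x3=(0.8985, -1.9766, -1.4698) x4=(1.2499, 0.0615, 2.5429)
step 33: x0=(-0.7562, -0.0747, -0.4655) x1=(-0.7009, 0.8004, -0.1895) x2=(-1.0141, 0.4885, -0.9044) x3=(0.9167, -2.0161, -1.5083) x4=(1.2337, 0.0371, 2.5620)

(-0.7009, 0.8004, -0.1895)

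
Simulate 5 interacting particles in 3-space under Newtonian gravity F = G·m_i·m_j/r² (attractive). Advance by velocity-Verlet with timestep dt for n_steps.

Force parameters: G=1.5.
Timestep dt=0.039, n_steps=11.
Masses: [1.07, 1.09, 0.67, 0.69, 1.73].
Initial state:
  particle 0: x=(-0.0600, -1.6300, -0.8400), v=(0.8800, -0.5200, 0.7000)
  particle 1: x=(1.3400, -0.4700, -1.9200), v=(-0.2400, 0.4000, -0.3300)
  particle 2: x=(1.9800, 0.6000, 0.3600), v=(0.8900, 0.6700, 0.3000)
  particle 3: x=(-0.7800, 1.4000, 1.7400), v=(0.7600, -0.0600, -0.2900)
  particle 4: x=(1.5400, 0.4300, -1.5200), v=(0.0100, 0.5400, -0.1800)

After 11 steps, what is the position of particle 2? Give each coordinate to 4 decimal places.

(2.3232, 0.8659, 0.4147)

step 0: x0=(-0.0600, -1.6300, -0.8400) x1=(1.3400, -0.4700, -1.9200) x2=(1.9800, 0.6000, 0.3600) x3=(-0.7800, 1.4000, 1.7400) x4=(1.5400, 0.4300, -1.5200)
step 1: x0=(-0.0253, -1.6498, -0.8129) x1=(1.3309, -0.4527, -1.9318) x2=(2.0144, 0.6259, 0.3710) x3=(-0.7502, 1.3975, 1.7285) x4=(1.5401, 0.4499, -1.5272)
step 2: x0=(0.0101, -1.6688, -0.7860) x1=(1.3222, -0.4322, -1.9416) x2=(2.0482, 0.6515, 0.3807) x3=(-0.7200, 1.3948, 1.7165) x4=(1.5395, 0.4673, -1.5349)
step 3: x0=(0.0463, -1.6868, -0.7595) x1=(1.3141, -0.4084, -1.9492) x2=(2.0814, 0.6768, 0.3891) x3=(-0.6895, 1.3918, 1.7041) x4=(1.5382, 0.4825, -1.5430)
step 4: x0=(0.0831, -1.7039, -0.7334) x1=(1.3065, -0.3814, -1.9548) x2=(2.1139, 0.7017, 0.3963) x3=(-0.6587, 1.3886, 1.6912) x4=(1.5363, 0.4952, -1.5516)
step 5: x0=(0.1205, -1.7202, -0.7075) x1=(1.2996, -0.3510, -1.9581) x2=(2.1458, 0.7262, 0.4023) x3=(-0.6275, 1.3851, 1.6779) x4=(1.5337, 0.5055, -1.5606)
step 6: x0=(0.1585, -1.7355, -0.6821) x1=(1.2935, -0.3171, -1.9593) x2=(2.1770, 0.7504, 0.4071) x3=(-0.5959, 1.3814, 1.6641) x4=(1.5303, 0.5133, -1.5703)
step 7: x0=(0.1971, -1.7499, -0.6569) x1=(1.2883, -0.2796, -1.9581) x2=(2.2076, 0.7742, 0.4108) x3=(-0.5640, 1.3774, 1.6499) x4=(1.5261, 0.5185, -1.5805)
step 8: x0=(0.2363, -1.7634, -0.6322) x1=(1.2841, -0.2382, -1.9544) x2=(2.2375, 0.7976, 0.4134) x3=(-0.5317, 1.3732, 1.6352) x4=(1.5211, 0.5209, -1.5915)
step 9: x0=(0.2759, -1.7760, -0.6077) x1=(1.2811, -0.1925, -1.9481) x2=(2.2667, 0.8207, 0.4149) x3=(-0.4991, 1.3687, 1.6200) x4=(1.5151, 0.5202, -1.6033)
step 10: x0=(0.3160, -1.7876, -0.5837) x1=(1.2796, -0.1420, -1.9388) x2=(2.2953, 0.8435, 0.4153) x3=(-0.4661, 1.3639, 1.6043) x4=(1.5080, 0.5163, -1.6162)
step 11: x0=(0.3566, -1.7984, -0.5600) x1=(1.2799, -0.0860, -1.9263) x2=(2.3232, 0.8659, 0.4147) x3=(-0.4327, 1.3588, 1.5882) x4=(1.4995, 0.5085, -1.6303)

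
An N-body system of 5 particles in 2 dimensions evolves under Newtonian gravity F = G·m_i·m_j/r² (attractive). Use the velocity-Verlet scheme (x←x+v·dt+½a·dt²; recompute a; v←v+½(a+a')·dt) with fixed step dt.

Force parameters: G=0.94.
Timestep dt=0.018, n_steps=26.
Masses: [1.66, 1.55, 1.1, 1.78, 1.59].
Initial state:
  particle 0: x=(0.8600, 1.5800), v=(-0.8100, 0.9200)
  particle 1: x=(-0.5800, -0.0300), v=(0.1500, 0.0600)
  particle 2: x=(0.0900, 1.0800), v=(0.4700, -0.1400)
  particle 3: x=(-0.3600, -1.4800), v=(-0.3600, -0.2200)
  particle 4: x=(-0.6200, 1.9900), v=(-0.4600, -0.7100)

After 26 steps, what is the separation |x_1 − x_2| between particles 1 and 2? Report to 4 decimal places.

step 0: x0=(0.8600, 1.5800) x1=(-0.5800, -0.0300) x2=(0.0900, 1.0800) x3=(-0.3600, -1.4800) x4=(-0.6200, 1.9900)
step 1: x0=(0.8451, 1.5964) x1=(-0.5772, -0.0289) x2=(0.0985, 1.0776) x3=(-0.3665, -1.4838) x4=(-0.6281, 1.9770)
step 2: x0=(0.8296, 1.6125) x1=(-0.5742, -0.0276) x2=(0.1072, 1.0756) x3=(-0.3730, -1.4872) x4=(-0.6358, 1.9636)
step 3: x0=(0.8135, 1.6283) x1=(-0.5710, -0.0262) x2=(0.1159, 1.0738) x3=(-0.3795, -1.4903) x4=(-0.6432, 1.9498)
step 4: x0=(0.7967, 1.6438) x1=(-0.5675, -0.0247) x2=(0.1247, 1.0725) x3=(-0.3860, -1.4931) x4=(-0.6501, 1.9356)
step 5: x0=(0.7793, 1.6589) x1=(-0.5639, -0.0230) x2=(0.1337, 1.0715) x3=(-0.3925, -1.4955) x4=(-0.6566, 1.9210)
step 6: x0=(0.7613, 1.6736) x1=(-0.5601, -0.0212) x2=(0.1427, 1.0709) x3=(-0.3990, -1.4975) x4=(-0.6628, 1.9060)
step 7: x0=(0.7427, 1.6879) x1=(-0.5561, -0.0193) x2=(0.1517, 1.0707) x3=(-0.4055, -1.4992) x4=(-0.6685, 1.8906)
step 8: x0=(0.7234, 1.7018) x1=(-0.5519, -0.0172) x2=(0.1609, 1.0709) x3=(-0.4120, -1.5006) x4=(-0.6737, 1.8748)
step 9: x0=(0.7035, 1.7153) x1=(-0.5475, -0.0150) x2=(0.1701, 1.0716) x3=(-0.4186, -1.5016) x4=(-0.6786, 1.8586)
step 10: x0=(0.6830, 1.7283) x1=(-0.5429, -0.0127) x2=(0.1793, 1.0729) x3=(-0.4251, -1.5023) x4=(-0.6829, 1.8421)
step 11: x0=(0.6618, 1.7407) x1=(-0.5381, -0.0102) x2=(0.1885, 1.0746) x3=(-0.4316, -1.5027) x4=(-0.6869, 1.8252)
step 12: x0=(0.6400, 1.7527) x1=(-0.5332, -0.0075) x2=(0.1977, 1.0769) x3=(-0.4381, -1.5027) x4=(-0.6903, 1.8079)
step 13: x0=(0.6176, 1.7641) x1=(-0.5281, -0.0046) x2=(0.2068, 1.0798) x3=(-0.4445, -1.5023) x4=(-0.6932, 1.7902)
step 14: x0=(0.5945, 1.7749) x1=(-0.5228, -0.0016) x2=(0.2159, 1.0832) x3=(-0.4510, -1.5016) x4=(-0.6956, 1.7722)
step 15: x0=(0.5708, 1.7852) x1=(-0.5173, 0.0015) x2=(0.2250, 1.0874) x3=(-0.4575, -1.5006) x4=(-0.6975, 1.7539)
step 16: x0=(0.5466, 1.7947) x1=(-0.5117, 0.0049) x2=(0.2339, 1.0921) x3=(-0.4640, -1.4993) x4=(-0.6988, 1.7352)
step 17: x0=(0.5217, 1.8036) x1=(-0.5060, 0.0084) x2=(0.2427, 1.0976) x3=(-0.4704, -1.4976) x4=(-0.6996, 1.7161)
step 18: x0=(0.4962, 1.8119) x1=(-0.5000, 0.0121) x2=(0.2513, 1.1038) x3=(-0.4768, -1.4955) x4=(-0.6998, 1.6967)
step 19: x0=(0.4701, 1.8193) x1=(-0.4939, 0.0160) x2=(0.2597, 1.1108) x3=(-0.4832, -1.4932) x4=(-0.6994, 1.6770)
step 20: x0=(0.4434, 1.8260) x1=(-0.4877, 0.0201) x2=(0.2679, 1.1186) x3=(-0.4896, -1.4904) x4=(-0.6984, 1.6570)
step 21: x0=(0.4161, 1.8319) x1=(-0.4814, 0.0244) x2=(0.2758, 1.1272) x3=(-0.4960, -1.4874) x4=(-0.6968, 1.6367)
step 22: x0=(0.3883, 1.8370) x1=(-0.4749, 0.0289) x2=(0.2833, 1.1366) x3=(-0.5023, -1.4840) x4=(-0.6944, 1.6161)
step 23: x0=(0.3599, 1.8411) x1=(-0.4682, 0.0336) x2=(0.2905, 1.1469) x3=(-0.5086, -1.4802) x4=(-0.6914, 1.5952)
step 24: x0=(0.3310, 1.8443) x1=(-0.4615, 0.0386) x2=(0.2972, 1.1582) x3=(-0.5149, -1.4762) x4=(-0.6877, 1.5741)
step 25: x0=(0.3016, 1.8466) x1=(-0.4546, 0.0437) x2=(0.3034, 1.1704) x3=(-0.5212, -1.4718) x4=(-0.6833, 1.5526)
step 26: x0=(0.2717, 1.8478) x1=(-0.4476, 0.0492) x2=(0.3091, 1.1836) x3=(-0.5274, -1.4670) x4=(-0.6780, 1.5310)

1.3637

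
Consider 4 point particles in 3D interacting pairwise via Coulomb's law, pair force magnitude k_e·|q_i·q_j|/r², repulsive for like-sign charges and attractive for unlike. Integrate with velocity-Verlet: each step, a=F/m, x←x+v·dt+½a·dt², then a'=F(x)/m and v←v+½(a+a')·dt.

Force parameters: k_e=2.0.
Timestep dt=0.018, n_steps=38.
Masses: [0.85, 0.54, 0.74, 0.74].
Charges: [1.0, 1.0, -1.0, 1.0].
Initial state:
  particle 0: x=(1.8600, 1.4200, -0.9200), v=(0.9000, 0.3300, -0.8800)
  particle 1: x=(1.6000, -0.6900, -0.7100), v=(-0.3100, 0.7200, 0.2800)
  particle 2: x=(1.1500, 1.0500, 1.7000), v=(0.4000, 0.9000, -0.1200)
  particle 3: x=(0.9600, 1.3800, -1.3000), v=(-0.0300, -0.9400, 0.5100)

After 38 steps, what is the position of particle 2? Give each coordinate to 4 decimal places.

step 0: x0=(1.8600, 1.4200, -0.9200) x1=(1.6000, -0.6900, -0.7100) x2=(1.1500, 1.0500, 1.7000) x3=(0.9600, 1.3800, -1.3000)
step 1: x0=(1.8766, 1.4260, -0.9356) x1=(1.5944, -0.6772, -0.7049) x2=(1.1572, 1.0662, 1.6977) x3=(0.9590, 1.3631, -1.2910)
step 2: x0=(1.8939, 1.4323, -0.9509) x1=(1.5889, -0.6649, -0.6995) x2=(1.1645, 1.0823, 1.6951) x3=(0.9572, 1.3464, -1.2822)
step 3: x0=(1.9119, 1.4387, -0.9659) x1=(1.5833, -0.6529, -0.6940) x2=(1.1718, 1.0985, 1.6922) x3=(0.9544, 1.3297, -1.2737)
step 4: x0=(1.9306, 1.4454, -0.9805) x1=(1.5778, -0.6414, -0.6882) x2=(1.1791, 1.1145, 1.6891) x3=(0.9508, 1.3131, -1.2654)
step 5: x0=(1.9500, 1.4523, -0.9949) x1=(1.5723, -0.6303, -0.6823) x2=(1.1865, 1.1306, 1.6856) x3=(0.9464, 1.2965, -1.2573)
step 6: x0=(1.9700, 1.4595, -1.0091) x1=(1.5668, -0.6196, -0.6761) x2=(1.1939, 1.1466, 1.6819) x3=(0.9411, 1.2800, -1.2494)
step 7: x0=(1.9907, 1.4670, -1.0230) x1=(1.5613, -0.6094, -0.6697) x2=(1.2013, 1.1626, 1.6779) x3=(0.9351, 1.2636, -1.2415)
step 8: x0=(2.0121, 1.4747, -1.0367) x1=(1.5559, -0.5995, -0.6630) x2=(1.2088, 1.1785, 1.6736) x3=(0.9283, 1.2472, -1.2338)
step 9: x0=(2.0340, 1.4826, -1.0503) x1=(1.5504, -0.5901, -0.6561) x2=(1.2163, 1.1943, 1.6690) x3=(0.9208, 1.2309, -1.2261)
step 10: x0=(2.0564, 1.4909, -1.0637) x1=(1.5450, -0.5812, -0.6490) x2=(1.2238, 1.2102, 1.6642) x3=(0.9126, 1.2146, -1.2185)
step 11: x0=(2.0795, 1.4994, -1.0770) x1=(1.5396, -0.5726, -0.6417) x2=(1.2314, 1.2259, 1.6590) x3=(0.9038, 1.1984, -1.2110)
step 12: x0=(2.1030, 1.5082, -1.0902) x1=(1.5343, -0.5645, -0.6341) x2=(1.2390, 1.2417, 1.6536) x3=(0.8943, 1.1822, -1.2035)
step 13: x0=(2.1270, 1.5173, -1.1033) x1=(1.5289, -0.5569, -0.6262) x2=(1.2466, 1.2573, 1.6479) x3=(0.8842, 1.1661, -1.1960)
step 14: x0=(2.1514, 1.5266, -1.1163) x1=(1.5236, -0.5496, -0.6181) x2=(1.2542, 1.2729, 1.6419) x3=(0.8736, 1.1501, -1.1884)
step 15: x0=(2.1763, 1.5362, -1.1292) x1=(1.5183, -0.5428, -0.6097) x2=(1.2619, 1.2885, 1.6356) x3=(0.8624, 1.1341, -1.1809)
step 16: x0=(2.2015, 1.5460, -1.1421) x1=(1.5131, -0.5364, -0.6010) x2=(1.2696, 1.3040, 1.6290) x3=(0.8507, 1.1183, -1.1734)
step 17: x0=(2.2272, 1.5560, -1.1549) x1=(1.5078, -0.5305, -0.5921) x2=(1.2774, 1.3194, 1.6222) x3=(0.8385, 1.1025, -1.1658)
step 18: x0=(2.2532, 1.5664, -1.1677) x1=(1.5027, -0.5250, -0.5829) x2=(1.2851, 1.3347, 1.6150) x3=(0.8258, 1.0868, -1.1583)
step 19: x0=(2.2795, 1.5769, -1.1804) x1=(1.4975, -0.5199, -0.5735) x2=(1.2929, 1.3500, 1.6076) x3=(0.8127, 1.0713, -1.1506)
step 20: x0=(2.3062, 1.5877, -1.1930) x1=(1.4925, -0.5152, -0.5637) x2=(1.3007, 1.3652, 1.5999) x3=(0.7992, 1.0559, -1.1430)
step 21: x0=(2.3331, 1.5986, -1.2057) x1=(1.4874, -0.5110, -0.5537) x2=(1.3085, 1.3804, 1.5920) x3=(0.7853, 1.0406, -1.1353)
step 22: x0=(2.3604, 1.6098, -1.2183) x1=(1.4825, -0.5071, -0.5433) x2=(1.3163, 1.3954, 1.5837) x3=(0.7710, 1.0254, -1.1276)
step 23: x0=(2.3879, 1.6212, -1.2309) x1=(1.4776, -0.5037, -0.5327) x2=(1.3242, 1.4104, 1.5752) x3=(0.7563, 1.0104, -1.1199)
step 24: x0=(2.4156, 1.6328, -1.2434) x1=(1.4727, -0.5007, -0.5218) x2=(1.3321, 1.4253, 1.5663) x3=(0.7413, 0.9955, -1.1121)
step 25: x0=(2.4436, 1.6446, -1.2560) x1=(1.4680, -0.4980, -0.5106) x2=(1.3400, 1.4401, 1.5572) x3=(0.7259, 0.9808, -1.1043)
step 26: x0=(2.4719, 1.6566, -1.2685) x1=(1.4633, -0.4958, -0.4991) x2=(1.3479, 1.4548, 1.5479) x3=(0.7102, 0.9663, -1.0964)
step 27: x0=(2.5003, 1.6687, -1.2810) x1=(1.4587, -0.4940, -0.4873) x2=(1.3558, 1.4695, 1.5382) x3=(0.6941, 0.9519, -1.0885)
step 28: x0=(2.5290, 1.6810, -1.2935) x1=(1.4542, -0.4925, -0.4751) x2=(1.3637, 1.4840, 1.5283) x3=(0.6778, 0.9377, -1.0806)
step 29: x0=(2.5578, 1.6935, -1.3059) x1=(1.4498, -0.4914, -0.4627) x2=(1.3716, 1.4985, 1.5181) x3=(0.6611, 0.9237, -1.0726)
step 30: x0=(2.5868, 1.7061, -1.3184) x1=(1.4455, -0.4907, -0.4500) x2=(1.3796, 1.5128, 1.5076) x3=(0.6442, 0.9099, -1.0646)
step 31: x0=(2.6160, 1.7189, -1.3308) x1=(1.4413, -0.4904, -0.4370) x2=(1.3875, 1.5271, 1.4969) x3=(0.6270, 0.8963, -1.0566)
step 32: x0=(2.6454, 1.7319, -1.3432) x1=(1.4372, -0.4904, -0.4236) x2=(1.3955, 1.5412, 1.4858) x3=(0.6094, 0.8828, -1.0486)
step 33: x0=(2.6749, 1.7449, -1.3556) x1=(1.4332, -0.4908, -0.4100) x2=(1.4035, 1.5553, 1.4746) x3=(0.5917, 0.8696, -1.0405)
step 34: x0=(2.7046, 1.7581, -1.3680) x1=(1.4294, -0.4915, -0.3960) x2=(1.4114, 1.5692, 1.4630) x3=(0.5736, 0.8565, -1.0324)
step 35: x0=(2.7344, 1.7715, -1.3803) x1=(1.4257, -0.4925, -0.3817) x2=(1.4194, 1.5831, 1.4512) x3=(0.5553, 0.8437, -1.0243)
step 36: x0=(2.7643, 1.7849, -1.3927) x1=(1.4221, -0.4938, -0.3672) x2=(1.4274, 1.5968, 1.4391) x3=(0.5368, 0.8311, -1.0162)
step 37: x0=(2.7944, 1.7985, -1.4050) x1=(1.4186, -0.4955, -0.3523) x2=(1.4354, 1.6104, 1.4267) x3=(0.5180, 0.8186, -1.0081)
step 38: x0=(2.8246, 1.8122, -1.4173) x1=(1.4153, -0.4975, -0.3371) x2=(1.4433, 1.6239, 1.4141) x3=(0.4989, 0.8064, -0.9999)

(1.4433, 1.6239, 1.4141)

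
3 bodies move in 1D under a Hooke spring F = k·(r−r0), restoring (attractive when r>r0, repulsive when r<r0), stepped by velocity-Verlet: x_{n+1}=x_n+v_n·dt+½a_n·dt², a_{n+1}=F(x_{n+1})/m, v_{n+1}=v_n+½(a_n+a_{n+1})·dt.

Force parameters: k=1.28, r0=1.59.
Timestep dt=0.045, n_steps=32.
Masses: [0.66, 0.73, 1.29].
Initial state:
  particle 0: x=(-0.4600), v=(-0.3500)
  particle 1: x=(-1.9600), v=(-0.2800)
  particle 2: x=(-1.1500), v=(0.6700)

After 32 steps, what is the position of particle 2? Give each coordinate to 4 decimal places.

step 0: x0=(-0.4600) x1=(-1.9600) x2=(-1.1500)
step 1: x0=(-0.4738) x1=(-1.9741) x2=(-1.1200)
step 2: x0=(-0.4836) x1=(-1.9912) x2=(-1.0904)
step 3: x0=(-0.4891) x1=(-2.0110) x2=(-1.0613)
step 4: x0=(-0.4904) x1=(-2.0334) x2=(-1.0331)
step 5: x0=(-0.4874) x1=(-2.0580) x2=(-1.0057)
step 6: x0=(-0.4801) x1=(-2.0845) x2=(-0.9795)
step 7: x0=(-0.4686) x1=(-2.1128) x2=(-0.9544)
step 8: x0=(-0.4530) x1=(-2.1423) x2=(-0.9307)
step 9: x0=(-0.4334) x1=(-2.1729) x2=(-0.9085)
step 10: x0=(-0.4100) x1=(-2.2041) x2=(-0.8878)
step 11: x0=(-0.3830) x1=(-2.2356) x2=(-0.8689)
step 12: x0=(-0.3527) x1=(-2.2669) x2=(-0.8517)
step 13: x0=(-0.3194) x1=(-2.2976) x2=(-0.8364)
step 14: x0=(-0.2835) x1=(-2.3275) x2=(-0.8229)
step 15: x0=(-0.2451) x1=(-2.3560) x2=(-0.8114)
step 16: x0=(-0.2048) x1=(-2.3829) x2=(-0.8019)
step 17: x0=(-0.1630) x1=(-2.4077) x2=(-0.7943)
step 18: x0=(-0.1199) x1=(-2.4301) x2=(-0.7887)
step 19: x0=(-0.0760) x1=(-2.4497) x2=(-0.7851)
step 20: x0=(-0.0318) x1=(-2.4663) x2=(-0.7833)
step 21: x0=(0.0125) x1=(-2.4796) x2=(-0.7835)
step 22: x0=(0.0563) x1=(-2.4893) x2=(-0.7855)
step 23: x0=(0.0993) x1=(-2.4952) x2=(-0.7891)
step 24: x0=(0.1411) x1=(-2.4971) x2=(-0.7945)
step 25: x0=(0.1813) x1=(-2.4949) x2=(-0.8014)
step 26: x0=(0.2197) x1=(-2.4885) x2=(-0.8097)
step 27: x0=(0.2559) x1=(-2.4778) x2=(-0.8193)
step 28: x0=(0.2896) x1=(-2.4628) x2=(-0.8301)
step 29: x0=(0.3206) x1=(-2.4435) x2=(-0.8419)
step 30: x0=(0.3486) x1=(-2.4200) x2=(-0.8546)
step 31: x0=(0.3736) x1=(-2.3924) x2=(-0.8680)
step 32: x0=(0.3953) x1=(-2.3608) x2=(-0.8820)

(-0.8820)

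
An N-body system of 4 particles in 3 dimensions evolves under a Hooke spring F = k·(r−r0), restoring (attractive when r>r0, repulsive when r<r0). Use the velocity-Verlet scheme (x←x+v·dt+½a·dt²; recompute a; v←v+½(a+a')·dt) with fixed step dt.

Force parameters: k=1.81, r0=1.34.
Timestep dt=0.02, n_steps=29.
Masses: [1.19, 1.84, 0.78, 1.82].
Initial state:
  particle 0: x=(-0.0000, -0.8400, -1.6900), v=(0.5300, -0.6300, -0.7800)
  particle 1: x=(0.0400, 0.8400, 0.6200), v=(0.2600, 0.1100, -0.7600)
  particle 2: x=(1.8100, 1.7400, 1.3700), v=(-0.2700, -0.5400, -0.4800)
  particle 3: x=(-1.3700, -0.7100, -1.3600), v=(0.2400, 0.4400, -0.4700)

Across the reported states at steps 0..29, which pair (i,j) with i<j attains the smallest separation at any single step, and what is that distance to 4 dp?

step 0: x0=(-0.0000, -0.8400, -1.6900) x1=(0.0400, 0.8400, 0.6200) x2=(1.8100, 1.7400, 1.3700) x3=(-1.3700, -0.7100, -1.3600)
step 1: x0=(0.0110, -0.8518, -1.7046) x1=(0.0452, 0.8419, 0.6044) x2=(1.8026, 1.7274, 1.3584) x3=(-1.3646, -0.7007, -1.3688)
step 2: x0=(0.0227, -0.8619, -1.7171) x1=(0.0503, 0.8433, 0.5880) x2=(1.7914, 1.7112, 1.3427) x3=(-1.3579, -0.6903, -1.3764)
step 3: x0=(0.0350, -0.8704, -1.7276) x1=(0.0554, 0.8441, 0.5708) x2=(1.7764, 1.6914, 1.3229) x3=(-1.3500, -0.6790, -1.3828)
step 4: x0=(0.0481, -0.8773, -1.7360) x1=(0.0604, 0.8444, 0.5529) x2=(1.7575, 1.6682, 1.2992) x3=(-1.3409, -0.6667, -1.3881)
step 5: x0=(0.0618, -0.8825, -1.7424) x1=(0.0653, 0.8441, 0.5341) x2=(1.7350, 1.6415, 1.2715) x3=(-1.3305, -0.6533, -1.3921)
step 6: x0=(0.0762, -0.8861, -1.7468) x1=(0.0702, 0.8432, 0.5146) x2=(1.7089, 1.6114, 1.2399) x3=(-1.3190, -0.6391, -1.3951)
step 7: x0=(0.0912, -0.8881, -1.7492) x1=(0.0750, 0.8418, 0.4943) x2=(1.6793, 1.5781, 1.2044) x3=(-1.3062, -0.6239, -1.3969)
step 8: x0=(0.1067, -0.8885, -1.7496) x1=(0.0797, 0.8398, 0.4733) x2=(1.6463, 1.5415, 1.1652) x3=(-1.2923, -0.6078, -1.3976)
step 9: x0=(0.1228, -0.8873, -1.7481) x1=(0.0843, 0.8372, 0.4515) x2=(1.6101, 1.5019, 1.1224) x3=(-1.2773, -0.5908, -1.3972)
step 10: x0=(0.1394, -0.8846, -1.7448) x1=(0.0888, 0.8340, 0.4289) x2=(1.5707, 1.4593, 1.0760) x3=(-1.2611, -0.5729, -1.3958)
step 11: x0=(0.1565, -0.8804, -1.7396) x1=(0.0931, 0.8303, 0.4056) x2=(1.5283, 1.4138, 1.0261) x3=(-1.2439, -0.5542, -1.3933)
step 12: x0=(0.1740, -0.8748, -1.7326) x1=(0.0974, 0.8260, 0.3816) x2=(1.4830, 1.3656, 0.9729) x3=(-1.2255, -0.5348, -1.3899)
step 13: x0=(0.1919, -0.8677, -1.7239) x1=(0.1014, 0.8212, 0.3568) x2=(1.4351, 1.3148, 0.9166) x3=(-1.2062, -0.5146, -1.3855)
step 14: x0=(0.2102, -0.8593, -1.7135) x1=(0.1054, 0.8158, 0.3313) x2=(1.3847, 1.2615, 0.8572) x3=(-1.1858, -0.4936, -1.3802)
step 15: x0=(0.2289, -0.8495, -1.7016) x1=(0.1091, 0.8098, 0.3052) x2=(1.3319, 1.2059, 0.7950) x3=(-1.1645, -0.4720, -1.3740)
step 16: x0=(0.2478, -0.8384, -1.6880) x1=(0.1127, 0.8033, 0.2783) x2=(1.2771, 1.1482, 0.7301) x3=(-1.1423, -0.4498, -1.3669)
step 17: x0=(0.2670, -0.8262, -1.6731) x1=(0.1160, 0.7963, 0.2508) x2=(1.2203, 1.0884, 0.6626) x3=(-1.1192, -0.4269, -1.3590)
step 18: x0=(0.2864, -0.8128, -1.6567) x1=(0.1191, 0.7887, 0.2227) x2=(1.1617, 1.0268, 0.5928) x3=(-1.0953, -0.4034, -1.3504)
step 19: x0=(0.3060, -0.7983, -1.6390) x1=(0.1220, 0.7806, 0.1939) x2=(1.1017, 0.9635, 0.5208) x3=(-1.0706, -0.3795, -1.3411)
step 20: x0=(0.3257, -0.7827, -1.6201) x1=(0.1246, 0.7721, 0.1645) x2=(1.0403, 0.8986, 0.4468) x3=(-1.0451, -0.3551, -1.3311)
step 21: x0=(0.3455, -0.7662, -1.6001) x1=(0.1269, 0.7631, 0.1345) x2=(0.9779, 0.8323, 0.3710) x3=(-1.0190, -0.3302, -1.3205)
step 22: x0=(0.3653, -0.7488, -1.5790) x1=(0.1289, 0.7536, 0.1040) x2=(0.9146, 0.7648, 0.2935) x3=(-0.9922, -0.3049, -1.3093)
step 23: x0=(0.3852, -0.7306, -1.5570) x1=(0.1306, 0.7438, 0.0730) x2=(0.8506, 0.6961, 0.2147) x3=(-0.9648, -0.2793, -1.2977)
step 24: x0=(0.4051, -0.7117, -1.5341) x1=(0.1319, 0.7336, 0.0415) x2=(0.7862, 0.6264, 0.1346) x3=(-0.9369, -0.2533, -1.2855)
step 25: x0=(0.4250, -0.6921, -1.5105) x1=(0.1329, 0.7231, 0.0095) x2=(0.7216, 0.5558, 0.0534) x3=(-0.9085, -0.2271, -1.2729)
step 26: x0=(0.4448, -0.6719, -1.4862) x1=(0.1336, 0.7124, -0.0228) x2=(0.6569, 0.4843, -0.0287) x3=(-0.8797, -0.2007, -1.2600)
step 27: x0=(0.4645, -0.6512, -1.4613) x1=(0.1339, 0.7016, -0.0555) x2=(0.5923, 0.4120, -0.1116) x3=(-0.8506, -0.1741, -1.2468)
step 28: x0=(0.4842, -0.6301, -1.4360) x1=(0.1338, 0.6906, -0.0885) x2=(0.5279, 0.3389, -0.1953) x3=(-0.8211, -0.1473, -1.2333)
step 29: x0=(0.5037, -0.6086, -1.4103) x1=(0.1335, 0.6796, -0.1216) x2=(0.4637, 0.2650, -0.2794) x3=(-0.7914, -0.1205, -1.2196)

pair (1,2), distance 0.5389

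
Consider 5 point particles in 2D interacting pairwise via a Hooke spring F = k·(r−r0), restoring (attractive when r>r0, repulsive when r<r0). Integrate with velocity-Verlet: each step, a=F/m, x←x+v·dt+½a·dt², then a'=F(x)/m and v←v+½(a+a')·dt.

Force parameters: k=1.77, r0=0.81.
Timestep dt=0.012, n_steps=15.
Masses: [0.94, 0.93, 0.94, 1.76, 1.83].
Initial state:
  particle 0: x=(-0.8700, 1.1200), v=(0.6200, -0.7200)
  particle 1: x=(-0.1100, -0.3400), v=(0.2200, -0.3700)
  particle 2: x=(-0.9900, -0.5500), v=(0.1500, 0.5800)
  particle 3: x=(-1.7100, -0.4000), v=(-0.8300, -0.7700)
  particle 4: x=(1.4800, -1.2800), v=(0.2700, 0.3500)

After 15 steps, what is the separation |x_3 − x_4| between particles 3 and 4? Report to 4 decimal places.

3.2825

step 0: x0=(-0.8700, 1.1200) x1=(-0.1100, -0.3400) x2=(-0.9900, -0.5500) x3=(-1.7100, -0.4000) x4=(1.4800, -1.2800)
step 1: x0=(-0.8623, 1.1108) x1=(-0.1074, -0.3444) x2=(-0.9879, -0.5430) x3=(-1.7197, -0.4092) x4=(1.4828, -1.2756)
step 2: x0=(-0.8542, 1.1004) x1=(-0.1049, -0.3488) x2=(-0.9854, -0.5359) x3=(-1.7289, -0.4184) x4=(1.4846, -1.2706)
step 3: x0=(-0.8457, 1.0889) x1=(-0.1026, -0.3531) x2=(-0.9823, -0.5287) x3=(-1.7375, -0.4276) x4=(1.4855, -1.2652)
step 4: x0=(-0.8367, 1.0763) x1=(-0.1003, -0.3574) x2=(-0.9787, -0.5214) x3=(-1.7456, -0.4367) x4=(1.4854, -1.2593)
step 5: x0=(-0.8273, 1.0626) x1=(-0.0981, -0.3616) x2=(-0.9745, -0.5140) x3=(-1.7532, -0.4458) x4=(1.4844, -1.2530)
step 6: x0=(-0.8175, 1.0478) x1=(-0.0961, -0.3659) x2=(-0.9699, -0.5066) x3=(-1.7602, -0.4549) x4=(1.4824, -1.2461)
step 7: x0=(-0.8073, 1.0319) x1=(-0.0942, -0.3700) x2=(-0.9648, -0.4991) x3=(-1.7667, -0.4639) x4=(1.4796, -1.2388)
step 8: x0=(-0.7967, 1.0150) x1=(-0.0923, -0.3741) x2=(-0.9592, -0.4915) x3=(-1.7726, -0.4729) x4=(1.4757, -1.2311)
step 9: x0=(-0.7857, 0.9970) x1=(-0.0906, -0.3782) x2=(-0.9531, -0.4839) x3=(-1.7780, -0.4818) x4=(1.4710, -1.2229)
step 10: x0=(-0.7743, 0.9780) x1=(-0.0890, -0.3823) x2=(-0.9465, -0.4762) x3=(-1.7828, -0.4907) x4=(1.4653, -1.2143)
step 11: x0=(-0.7626, 0.9580) x1=(-0.0876, -0.3863) x2=(-0.9394, -0.4685) x3=(-1.7870, -0.4996) x4=(1.4587, -1.2052)
step 12: x0=(-0.7505, 0.9369) x1=(-0.0862, -0.3903) x2=(-0.9319, -0.4608) x3=(-1.7907, -0.5084) x4=(1.4512, -1.1957)
step 13: x0=(-0.7380, 0.9150) x1=(-0.0850, -0.3942) x2=(-0.9239, -0.4530) x3=(-1.7937, -0.5171) x4=(1.4428, -1.1858)
step 14: x0=(-0.7252, 0.8920) x1=(-0.0838, -0.3981) x2=(-0.9155, -0.4452) x3=(-1.7962, -0.5258) x4=(1.4335, -1.1754)
step 15: x0=(-0.7121, 0.8682) x1=(-0.0828, -0.4020) x2=(-0.9067, -0.4374) x3=(-1.7982, -0.5345) x4=(1.4233, -1.1647)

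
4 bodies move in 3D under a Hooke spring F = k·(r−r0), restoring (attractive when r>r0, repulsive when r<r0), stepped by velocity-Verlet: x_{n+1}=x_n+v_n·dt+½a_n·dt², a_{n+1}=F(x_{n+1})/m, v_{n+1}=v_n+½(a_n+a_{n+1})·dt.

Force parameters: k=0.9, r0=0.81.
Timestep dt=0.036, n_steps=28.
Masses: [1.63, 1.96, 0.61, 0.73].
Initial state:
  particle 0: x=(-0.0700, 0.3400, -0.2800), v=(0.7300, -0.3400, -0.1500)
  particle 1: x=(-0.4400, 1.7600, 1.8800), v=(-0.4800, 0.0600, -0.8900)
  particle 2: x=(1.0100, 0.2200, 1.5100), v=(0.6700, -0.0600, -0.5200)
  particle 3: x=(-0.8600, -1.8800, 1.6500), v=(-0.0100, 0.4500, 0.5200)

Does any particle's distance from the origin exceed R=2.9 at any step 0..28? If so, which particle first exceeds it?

no

step 0: x0=(-0.0700, 0.3400, -0.2800) x1=(-0.4400, 1.7600, 1.8800) x2=(1.0100, 0.2200, 1.5100) x3=(-0.8600, -1.8800, 1.6500)
step 1: x0=(-0.0438, 0.3275, -0.2840) x1=(-0.4570, 1.7607, 1.8474) x2=(1.0314, 0.2174, 1.4905) x3=(-0.8586, -1.8590, 1.6677)
step 2: x0=(-0.0177, 0.3145, -0.2851) x1=(-0.4735, 1.7586, 1.8137) x2=(1.0471, 0.2139, 1.4697) x3=(-0.8535, -1.8286, 1.6830)
step 3: x0=(0.0081, 0.3011, -0.2834) x1=(-0.4894, 1.7537, 1.7790) x2=(1.0572, 0.2097, 1.4475) x3=(-0.8449, -1.7890, 1.6960)
step 4: x0=(0.0337, 0.2872, -0.2789) x1=(-0.5047, 1.7460, 1.7432) x2=(1.0616, 0.2047, 1.4241) x3=(-0.8327, -1.7403, 1.7066)
step 5: x0=(0.0591, 0.2730, -0.2716) x1=(-0.5194, 1.7355, 1.7065) x2=(1.0604, 0.1991, 1.3995) x3=(-0.8169, -1.6827, 1.7145)
step 6: x0=(0.0841, 0.2584, -0.2617) x1=(-0.5333, 1.7223, 1.6689) x2=(1.0537, 0.1929, 1.3738) x3=(-0.7977, -1.6166, 1.7198)
step 7: x0=(0.1088, 0.2435, -0.2492) x1=(-0.5465, 1.7064, 1.6304) x2=(1.0415, 0.1863, 1.3472) x3=(-0.7751, -1.5423, 1.7223)
step 8: x0=(0.1331, 0.2284, -0.2341) x1=(-0.5589, 1.6878, 1.5911) x2=(1.0241, 0.1793, 1.3196) x3=(-0.7492, -1.4603, 1.7221)
step 9: x0=(0.1569, 0.2132, -0.2165) x1=(-0.5706, 1.6668, 1.5510) x2=(1.0015, 0.1721, 1.2913) x3=(-0.7203, -1.3708, 1.7192)
step 10: x0=(0.1803, 0.1978, -0.1966) x1=(-0.5814, 1.6433, 1.5102) x2=(0.9740, 0.1648, 1.2623) x3=(-0.6883, -1.2744, 1.7134)
step 11: x0=(0.2032, 0.1824, -0.1744) x1=(-0.5915, 1.6174, 1.4688) x2=(0.9419, 0.1575, 1.2327) x3=(-0.6536, -1.1715, 1.7048)
step 12: x0=(0.2256, 0.1670, -0.1500) x1=(-0.6006, 1.5892, 1.4267) x2=(0.9054, 0.1505, 1.2027) x3=(-0.6164, -1.0627, 1.6935)
step 13: x0=(0.2474, 0.1516, -0.1236) x1=(-0.6089, 1.5589, 1.3840) x2=(0.8647, 0.1437, 1.1722) x3=(-0.5768, -0.9485, 1.6795)
step 14: x0=(0.2687, 0.1364, -0.0952) x1=(-0.6164, 1.5265, 1.3408) x2=(0.8203, 0.1374, 1.1415) x3=(-0.5350, -0.8295, 1.6629)
step 15: x0=(0.2893, 0.1214, -0.0651) x1=(-0.6229, 1.4922, 1.2972) x2=(0.7724, 0.1317, 1.1106) x3=(-0.4914, -0.7062, 1.6437)
step 16: x0=(0.3094, 0.1067, -0.0333) x1=(-0.6286, 1.4561, 1.2531) x2=(0.7214, 0.1267, 1.0796) x3=(-0.4462, -0.5792, 1.6221)
step 17: x0=(0.3288, 0.0922, -0.0000) x1=(-0.6334, 1.4183, 1.2085) x2=(0.6677, 0.1226, 1.0485) x3=(-0.3996, -0.4490, 1.5982)
step 18: x0=(0.3475, 0.0781, 0.0346) x1=(-0.6374, 1.3789, 1.1637) x2=(0.6116, 0.1194, 1.0175) x3=(-0.3519, -0.3163, 1.5722)
step 19: x0=(0.3656, 0.0644, 0.0705) x1=(-0.6405, 1.3381, 1.1185) x2=(0.5535, 0.1172, 0.9867) x3=(-0.3033, -0.1816, 1.5442)
step 20: x0=(0.3831, 0.0512, 0.1074) x1=(-0.6428, 1.2960, 1.0731) x2=(0.4938, 0.1161, 0.9559) x3=(-0.2542, -0.0453, 1.5144)
step 21: x0=(0.4000, 0.0384, 0.1452) x1=(-0.6443, 1.2528, 1.0274) x2=(0.4327, 0.1161, 0.9254) x3=(-0.2047, 0.0920, 1.4832)
step 22: x0=(0.4162, 0.0262, 0.1838) x1=(-0.6451, 1.2087, 0.9815) x2=(0.3706, 0.1172, 0.8950) x3=(-0.1549, 0.2300, 1.4507)
step 23: x0=(0.4318, 0.0144, 0.2230) x1=(-0.6451, 1.1636, 0.9354) x2=(0.3077, 0.1192, 0.8649) x3=(-0.1051, 0.3684, 1.4171)
step 24: x0=(0.4469, 0.0032, 0.2627) x1=(-0.6445, 1.1178, 0.8891) x2=(0.2440, 0.1221, 0.8349) x3=(-0.0552, 0.5069, 1.3827)
step 25: x0=(0.4615, -0.0075, 0.3029) x1=(-0.6432, 1.0714, 0.8427) x2=(0.1795, 0.1257, 0.8052) x3=(-0.0052, 0.6453, 1.3475)
step 26: x0=(0.4757, -0.0177, 0.3434) x1=(-0.6415, 1.0244, 0.7961) x2=(0.1144, 0.1300, 0.7759) x3=(0.0449, 0.7835, 1.3116)
step 27: x0=(0.4894, -0.0273, 0.3842) x1=(-0.6392, 0.9769, 0.7494) x2=(0.0485, 0.1350, 0.7470) x3=(0.0952, 0.9211, 1.2750)
step 28: x0=(0.5028, -0.0363, 0.4252) x1=(-0.6364, 0.9290, 0.7027) x2=(-0.0180, 0.1407, 0.7184) x3=(0.1457, 1.0579, 1.2376)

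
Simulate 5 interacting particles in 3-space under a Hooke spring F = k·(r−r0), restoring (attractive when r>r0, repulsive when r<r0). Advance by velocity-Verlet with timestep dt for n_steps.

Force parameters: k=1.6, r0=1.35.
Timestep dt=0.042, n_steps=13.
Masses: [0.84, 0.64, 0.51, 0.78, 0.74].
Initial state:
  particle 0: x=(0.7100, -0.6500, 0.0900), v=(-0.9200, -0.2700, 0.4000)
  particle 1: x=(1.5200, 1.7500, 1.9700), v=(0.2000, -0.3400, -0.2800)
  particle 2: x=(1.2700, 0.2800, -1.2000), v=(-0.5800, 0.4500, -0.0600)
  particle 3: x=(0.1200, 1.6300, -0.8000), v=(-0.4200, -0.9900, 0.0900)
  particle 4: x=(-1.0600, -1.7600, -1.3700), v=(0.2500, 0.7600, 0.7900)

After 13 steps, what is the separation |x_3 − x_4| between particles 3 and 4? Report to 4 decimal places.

step 0: x0=(0.7100, -0.6500, 0.0900) x1=(1.5200, 1.7500, 1.9700) x2=(1.2700, 0.2800, -1.2000) x3=(0.1200, 1.6300, -0.8000) x4=(-1.0600, -1.7600, -1.3700)
step 1: x0=(0.6705, -0.6578, 0.1063) x1=(1.5210, 1.7247, 1.9426) x2=(1.2413, 0.2987, -1.1964) x3=(0.1035, 1.5821, -0.7935) x4=(-1.0403, -1.7158, -1.3298)
step 2: x0=(0.6295, -0.6586, 0.1217) x1=(1.5071, 1.6779, 1.8845) x2=(1.2044, 0.3165, -1.1806) x3=(0.0892, 1.5224, -0.7814) x4=(-1.0027, -1.6478, -1.2763)
step 3: x0=(0.5874, -0.6525, 0.1360) x1=(1.4786, 1.6105, 1.7971) x2=(1.1599, 0.3330, -1.1528) x3=(0.0770, 1.4518, -0.7640) x4=(-0.9483, -1.5575, -1.2102)
step 4: x0=(0.5446, -0.6397, 0.1493) x1=(1.4361, 1.5238, 1.6825) x2=(1.1086, 0.3481, -1.1139) x3=(0.0669, 1.3712, -0.7413) x4=(-0.8784, -1.4466, -1.1326)
step 5: x0=(0.5014, -0.6207, 0.1618) x1=(1.3803, 1.4196, 1.5431) x2=(1.0517, 0.3613, -1.0647) x3=(0.0585, 1.2820, -0.7138) x4=(-0.7945, -1.3172, -1.0447)
step 6: x0=(0.4582, -0.5962, 0.1734) x1=(1.3124, 1.3000, 1.3820) x2=(0.9903, 0.3724, -1.0066) x3=(0.0515, 1.1857, -0.6817) x4=(-0.6986, -1.1719, -0.9481)
step 7: x0=(0.4153, -0.5667, 0.1844) x1=(1.2339, 1.1673, 1.2028) x2=(0.9257, 0.3814, -0.9411) x3=(0.0457, 1.0836, -0.6457) x4=(-0.5927, -1.0133, -0.8444)
step 8: x0=(0.3729, -0.5331, 0.1951) x1=(1.1464, 1.0243, 1.0092) x2=(0.8593, 0.3882, -0.8698) x3=(0.0404, 0.9774, -0.6064) x4=(-0.4792, -0.8445, -0.7353)
step 9: x0=(0.3313, -0.4966, 0.2057) x1=(1.0521, 0.8737, 0.8055) x2=(0.7926, 0.3929, -0.7949) x3=(0.0353, 0.8687, -0.5645) x4=(-0.3605, -0.6686, -0.6227)
step 10: x0=(0.2907, -0.4582, 0.2169) x1=(0.9531, 0.7184, 0.5956) x2=(0.7271, 0.3959, -0.7184) x3=(0.0296, 0.7593, -0.5208) x4=(-0.2391, -0.4887, -0.5083)
step 11: x0=(0.2509, -0.4193, 0.2291) x1=(0.8520, 0.5611, 0.3836) x2=(0.6642, 0.3976, -0.6425) x3=(0.0226, 0.6507, -0.4761) x4=(-0.1172, -0.3076, -0.3938)
step 12: x0=(0.2118, -0.3817, 0.2433) x1=(0.7515, 0.4042, 0.1730) x2=(0.6055, 0.3992, -0.5698) x3=(0.0133, 0.5444, -0.4315) x4=(0.0029, -0.1278, -0.2807)
step 13: x0=(0.1727, -0.3469, 0.2605) x1=(0.6548, 0.2493, -0.0334) x2=(0.5522, 0.4021, -0.5026) x3=(0.0004, 0.4419, -0.3881) x4=(0.1197, 0.0488, -0.1694)

0.4655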